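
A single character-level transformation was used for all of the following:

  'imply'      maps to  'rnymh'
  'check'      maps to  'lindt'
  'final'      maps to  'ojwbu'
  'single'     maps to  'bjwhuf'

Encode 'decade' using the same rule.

A repeating key of period 2 is used — shifts +9, +1 over and over.
For decade: d+9=m, e+1=f, c+9=l, a+1=b, d+9=m, e+1=f.

mflbmf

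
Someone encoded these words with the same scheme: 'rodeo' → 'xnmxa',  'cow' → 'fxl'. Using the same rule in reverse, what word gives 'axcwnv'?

Read the word backwards and shift each letter +9.
Reversing it on axcwnv: shift back: a−9=r, x−9=o, c−9=t, w−9=n, n−9=e, v−9=m → rotnem; then reverse → mentor.

mentor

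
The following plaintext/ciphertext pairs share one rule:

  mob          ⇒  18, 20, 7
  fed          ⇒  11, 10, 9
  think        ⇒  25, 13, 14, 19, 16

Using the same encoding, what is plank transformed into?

m is letter #13 and maps to 18: an offset of 5. Each letter is replaced by its alphabet position (a=1..z=26) + 5.
On plank: p=16→21, l=12→17, a=1→6, n=14→19, k=11→16.

21, 17, 6, 19, 16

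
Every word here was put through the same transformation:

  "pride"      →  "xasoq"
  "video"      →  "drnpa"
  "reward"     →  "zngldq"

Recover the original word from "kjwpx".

camel

Each letter shifts forward by (position + 8), i.e. 8, 9, 10, … — the shift grows by one for each successive letter.
Decoding kjwpx: k−8=c, j−9=a, w−10=m, p−11=e, x−12=l.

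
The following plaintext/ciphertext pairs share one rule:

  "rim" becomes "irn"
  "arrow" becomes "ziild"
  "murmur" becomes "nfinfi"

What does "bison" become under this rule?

Each pair mirrors across the alphabet (r↔i, i↔r, m↔n): positions sum to 25. Letters are reflected about the middle of the alphabet (position → 25−position): Atbash.
On bison: b↔y, i↔r, s↔h, o↔l, n↔m.

yrhlm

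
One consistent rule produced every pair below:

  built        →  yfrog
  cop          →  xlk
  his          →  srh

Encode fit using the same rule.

urg

Each pair mirrors across the alphabet (b↔y, u↔f, i↔r): positions sum to 25. This is the alphabet-reversal cipher (Atbash): a becomes z, b becomes y, etc.
For fit: f↔u, i↔r, t↔g.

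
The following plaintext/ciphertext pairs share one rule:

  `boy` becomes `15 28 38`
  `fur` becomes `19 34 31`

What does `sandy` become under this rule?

32 14 27 17 38

b is letter #2 and maps to 15: an offset of 13. Letters become their 1-based position plus 13 (so a→14, b→15, …).
For sandy: s=19→32, a=1→14, n=14→27, d=4→17, y=25→38.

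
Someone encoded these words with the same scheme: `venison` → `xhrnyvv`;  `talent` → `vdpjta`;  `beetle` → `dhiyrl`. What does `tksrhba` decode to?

The shift increases by 1 at each position, starting from +2: 2, 3, 4, ….
Reversing it on tksrhba: t−2=r, k−3=h, s−4=o, r−5=m, h−6=b, b−7=u, a−8=s.

rhombus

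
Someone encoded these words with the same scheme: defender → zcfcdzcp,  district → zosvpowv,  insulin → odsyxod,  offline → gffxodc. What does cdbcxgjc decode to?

Treating letters as 0–25, the rule is x ↦ 3x + 16 (mod 26).
Undoing it on cdbcxgjc: c(2)→9·(2−16)≡4=e; d(3)→9·(3−16)≡13=n; b(1)→9·(1−16)≡21=v; c(2)→9·(2−16)≡4=e; x(23)→9·(23−16)≡11=l; g(6)→9·(6−16)≡14=o; j(9)→9·(9−16)≡15=p; c(2)→9·(2−16)≡4=e (all mod 26).

envelope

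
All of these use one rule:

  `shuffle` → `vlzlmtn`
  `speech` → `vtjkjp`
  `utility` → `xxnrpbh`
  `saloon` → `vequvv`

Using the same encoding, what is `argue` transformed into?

In shuffle: s→v is +3, h→l is +4, u→z is +5, f→l is +6 — the shift increases by 1 each position. Each letter shifts forward by (position + 3), i.e. 3, 4, 5, … — the shift grows by one for each successive letter.
On argue: a+3=d, r+4=v, g+5=l, u+6=a, e+7=l.

dvlal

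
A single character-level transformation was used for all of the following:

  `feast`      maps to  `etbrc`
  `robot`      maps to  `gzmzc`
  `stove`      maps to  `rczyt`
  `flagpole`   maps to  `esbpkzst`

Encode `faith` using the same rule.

f(5)→e(4) and e(4)→t(19) fit y≡11x+1 (mod 26); the inverse of 11 mod 26 is 19. This is an affine cipher: with a=0,…,z=25, each position x becomes (11x+1) mod 26.
Applying it to faith: f(5)→11·5+1≡4=e; a(0)→11·0+1≡1=b; i(8)→11·8+1≡11=l; t(19)→11·19+1≡2=c; h(7)→11·7+1≡0=a (all mod 26).

eblca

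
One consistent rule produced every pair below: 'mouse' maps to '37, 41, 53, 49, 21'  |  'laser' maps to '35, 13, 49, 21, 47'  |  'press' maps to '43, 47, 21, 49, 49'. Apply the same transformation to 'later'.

35, 13, 51, 21, 47

Each letter becomes 2×(its alphabet position, a=1..z=26) + 11.
For later: l=12→35, a=1→13, t=20→51, e=5→21, r=18→47.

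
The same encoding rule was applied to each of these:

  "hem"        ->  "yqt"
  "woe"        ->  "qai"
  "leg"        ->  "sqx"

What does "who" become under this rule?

The output letters match the input read backwards, each shifted +12: hem reversed is meh. Two steps: reverse the string, then apply a Caesar shift of +12.
On who: reverse → ohw; then shift: o+12=a, h+12=t, w+12=i.

ati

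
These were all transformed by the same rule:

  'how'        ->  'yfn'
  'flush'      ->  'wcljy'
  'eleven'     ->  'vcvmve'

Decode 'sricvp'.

It's a constant shift of +17 (ROT17).
Reversing it on sricvp: s−17=b, r−17=a, i−17=r, c−17=l, v−17=e, p−17=y.

barley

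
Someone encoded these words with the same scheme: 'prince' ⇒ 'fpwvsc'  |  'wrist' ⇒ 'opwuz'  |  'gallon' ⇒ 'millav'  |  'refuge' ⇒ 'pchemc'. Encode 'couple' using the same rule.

p(15)→f(5) and r(17)→p(15) fit y≡5x+8 (mod 26); the inverse of 5 mod 26 is 21. Each letter's alphabet position (a=0..z=25) is mapped through 5·x+8 mod 26 — an affine cipher.
On couple: c(2)→5·2+8≡18=s; o(14)→5·14+8≡0=a; u(20)→5·20+8≡4=e; p(15)→5·15+8≡5=f; l(11)→5·11+8≡11=l; e(4)→5·4+8≡2=c (all mod 26).

saeflc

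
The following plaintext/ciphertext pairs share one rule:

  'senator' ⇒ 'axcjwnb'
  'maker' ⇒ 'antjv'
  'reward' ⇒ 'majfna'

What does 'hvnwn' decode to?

enemy

The word is reversed, then every letter is shifted forward by 9.
Undoing it on hvnwn: shift back: h−9=y, v−9=m, n−9=e, w−9=n, n−9=e → ymene; then reverse → enemy.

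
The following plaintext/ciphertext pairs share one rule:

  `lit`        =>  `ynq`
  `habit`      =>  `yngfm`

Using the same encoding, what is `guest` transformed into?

yxjzl

The word is reversed, then every letter is shifted forward by 5.
Applying it to guest: reverse → tseug; then shift: t+5=y, s+5=x, e+5=j, u+5=z, g+5=l.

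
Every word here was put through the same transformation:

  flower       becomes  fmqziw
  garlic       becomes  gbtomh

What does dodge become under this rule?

dpfji

In flower: f→f is +0, l→m is +1, o→q is +2, w→z is +3 — the shift increases by 1 each position. Each letter shifts forward by its position index (0, 1, 2, …) — the shift grows by one for each successive letter.
Applying it to dodge: d+0=d, o+1=p, d+2=f, g+3=j, e+4=i.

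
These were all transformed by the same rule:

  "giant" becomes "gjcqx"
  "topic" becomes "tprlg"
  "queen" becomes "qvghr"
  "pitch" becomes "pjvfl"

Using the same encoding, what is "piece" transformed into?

pjgfi

In giant: g→g is +0, i→j is +1, a→c is +2, n→q is +3 — the shift increases by 1 each position. The shift increases by 1 at each position, starting from +0: 0, 1, 2, ….
Applying it to piece: p+0=p, i+1=j, e+2=g, c+3=f, e+4=i.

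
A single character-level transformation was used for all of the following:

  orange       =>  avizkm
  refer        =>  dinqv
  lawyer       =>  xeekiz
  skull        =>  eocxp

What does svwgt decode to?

Shifts by position in orange: pos 0: o→a (+12), pos 1: r→v (+4), pos 2: a→i (+8), pos 3: n→z (+12), pos 4: g→k (+4), pos 5: e→m (+8) — repeating every 3. The shifts repeat in a cycle of length 3: positions 0,1,… shift by +12, +4, +8, then the pattern repeats.
Decoding svwgt: s−12=g, v−4=r, w−8=o, g−12=u, t−4=p.

group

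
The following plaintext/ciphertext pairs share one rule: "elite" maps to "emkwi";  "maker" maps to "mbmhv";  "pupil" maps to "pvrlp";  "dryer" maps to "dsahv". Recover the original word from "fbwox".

Letter i (0-indexed) is shifted by i+0, so successive shifts are 0, 1, 2, ….
Undoing it on fbwox: f−0=f, b−1=a, w−2=u, o−3=l, x−4=t.

fault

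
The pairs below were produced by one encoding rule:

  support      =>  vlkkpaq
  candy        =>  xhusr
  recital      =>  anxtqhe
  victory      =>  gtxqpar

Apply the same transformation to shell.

vynee

Each letter's alphabet position (a=0..z=25) is mapped through 21·x+7 mod 26 — an affine cipher.
Applying it to shell: s(18)→21·18+7≡21=v; h(7)→21·7+7≡24=y; e(4)→21·4+7≡13=n; l(11)→21·11+7≡4=e; l(11)→21·11+7≡4=e (all mod 26).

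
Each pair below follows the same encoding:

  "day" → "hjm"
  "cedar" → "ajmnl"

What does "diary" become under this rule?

The output letters match the input read backwards, each shifted +9: day reversed is yad. The word is reversed, then every letter is shifted forward by 9.
Applying it to diary: reverse → yraid; then shift: y+9=h, r+9=a, a+9=j, i+9=r, d+9=m.

hajrm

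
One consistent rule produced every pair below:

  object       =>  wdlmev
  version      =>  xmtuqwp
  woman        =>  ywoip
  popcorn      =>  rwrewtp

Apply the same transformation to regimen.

The shift depends on letter class: consonant b→d is +2, but vowel o→w is +8. The rule splits by letter class: vowels +8, consonants +2.
For regimen: r(cons)+2=t, e(vowel)+8=m, g(cons)+2=i, i(vowel)+8=q, m(cons)+2=o, e(vowel)+8=m, n(cons)+2=p.

tmiqomp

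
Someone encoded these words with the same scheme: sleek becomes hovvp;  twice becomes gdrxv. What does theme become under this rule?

gsvnv

Each pair mirrors across the alphabet (s↔h, l↔o, e↔v): positions sum to 25. Each letter is replaced by its mirror in the alphabet: a↔z, b↔y, c↔x, and so on (the Atbash cipher).
Applying it to theme: t↔g, h↔s, e↔v, m↔n, e↔v.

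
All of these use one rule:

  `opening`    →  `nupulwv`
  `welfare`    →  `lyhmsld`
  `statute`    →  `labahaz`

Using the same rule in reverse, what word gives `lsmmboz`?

shuffle

The output letters match the input read backwards, each shifted +7: opening reversed is gninepo. The word is reversed, then every letter is shifted forward by 7.
Reversing it on lsmmboz: shift back: l−7=e, s−7=l, m−7=f, m−7=f, b−7=u, o−7=h, z−7=s → elffuhs; then reverse → shuffle.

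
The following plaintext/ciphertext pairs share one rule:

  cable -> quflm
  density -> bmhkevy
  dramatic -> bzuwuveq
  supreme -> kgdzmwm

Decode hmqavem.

c(2)→q(16) and a(0)→u(20) fit y≡11x+20 (mod 26); the inverse of 11 mod 26 is 19. Treating letters as 0–25, the rule is x ↦ 11x + 20 (mod 26).
Undoing it on hmqavem: h(7)→19·(7−20)≡13=n; m(12)→19·(12−20)≡4=e; q(16)→19·(16−20)≡2=c; a(0)→19·(0−20)≡10=k; v(21)→19·(21−20)≡19=t; e(4)→19·(4−20)≡8=i; m(12)→19·(12−20)≡4=e (all mod 26).

necktie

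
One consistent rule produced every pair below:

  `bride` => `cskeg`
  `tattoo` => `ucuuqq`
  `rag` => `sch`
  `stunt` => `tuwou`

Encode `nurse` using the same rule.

The shift depends on letter class: consonant b→c is +1, but vowel i→k is +2. Vowels shift forward by 2 and consonants shift forward by 1.
On nurse: n(cons)+1=o, u(vowel)+2=w, r(cons)+1=s, s(cons)+1=t, e(vowel)+2=g.

owstg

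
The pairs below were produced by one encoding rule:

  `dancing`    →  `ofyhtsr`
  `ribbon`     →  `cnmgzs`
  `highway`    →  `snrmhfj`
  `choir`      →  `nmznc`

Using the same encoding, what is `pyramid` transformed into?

Shifts by position in dancing: pos 0: d→o (+11), pos 1: a→f (+5), pos 2: n→y (+11), pos 3: c→h (+5) — repeating every 2. A repeating key of period 2 is used — shifts +11, +5 over and over.
On pyramid: p+11=a, y+5=d, r+11=c, a+5=f, m+11=x, i+5=n, d+11=o.

adcfxno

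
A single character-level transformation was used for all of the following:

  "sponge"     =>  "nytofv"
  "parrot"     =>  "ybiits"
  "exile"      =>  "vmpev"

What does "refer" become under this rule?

s(18)→n(13) and p(15)→y(24) fit y≡5x+1 (mod 26); the inverse of 5 mod 26 is 21. This is an affine cipher: with a=0,…,z=25, each position x becomes (5x+1) mod 26.
Applying it to refer: r(17)→5·17+1≡8=i; e(4)→5·4+1≡21=v; f(5)→5·5+1≡0=a; e(4)→5·4+1≡21=v; r(17)→5·17+1≡8=i (all mod 26).

ivavi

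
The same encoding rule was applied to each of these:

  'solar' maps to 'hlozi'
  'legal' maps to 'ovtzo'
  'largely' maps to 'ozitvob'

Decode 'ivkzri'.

Each pair mirrors across the alphabet (s↔h, o↔l, l↔o): positions sum to 25. This is the alphabet-reversal cipher (Atbash): a becomes z, b becomes y, etc.
Reversing it on ivkzri: i↔r, v↔e, k↔p, z↔a, r↔i, i↔r.

repair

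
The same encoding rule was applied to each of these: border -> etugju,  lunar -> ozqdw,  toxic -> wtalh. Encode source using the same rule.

Shifts by position in border: pos 0: b→e (+3), pos 1: o→t (+5), pos 2: r→u (+3), pos 3: d→g (+3), pos 4: e→j (+5), pos 5: r→u (+3) — repeating every 3. A repeating key of period 3 is used — shifts +3, +5, +3 over and over.
Applying it to source: s+3=v, o+5=t, u+3=x, r+3=u, c+5=h, e+3=h.

vtxuhh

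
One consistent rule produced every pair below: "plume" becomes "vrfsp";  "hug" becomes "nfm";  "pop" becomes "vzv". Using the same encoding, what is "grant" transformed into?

Vowels shift forward by 11 and consonants shift forward by 6.
For grant: g(cons)+6=m, r(cons)+6=x, a(vowel)+11=l, n(cons)+6=t, t(cons)+6=z.

mxltz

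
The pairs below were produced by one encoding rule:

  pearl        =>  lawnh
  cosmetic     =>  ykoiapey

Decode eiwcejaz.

It's a constant shift of +22 (ROT22).
Reversing it on eiwcejaz: e−22=i, i−22=m, w−22=a, c−22=g, e−22=i, j−22=n, a−22=e, z−22=d.

imagined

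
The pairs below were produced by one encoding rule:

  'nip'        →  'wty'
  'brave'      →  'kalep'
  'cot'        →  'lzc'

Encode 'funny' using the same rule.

ofwwh

The shift depends on letter class: consonant n→w is +9, but vowel i→t is +11. Two shifts are in play — +11 for a/e/i/o/u, +9 for every other letter.
On funny: f(cons)+9=o, u(vowel)+11=f, n(cons)+9=w, n(cons)+9=w, y(cons)+9=h.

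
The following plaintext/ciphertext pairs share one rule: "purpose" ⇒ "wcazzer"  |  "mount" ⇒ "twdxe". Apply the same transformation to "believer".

imusphrf

In purpose: p→w is +7, u→c is +8, r→a is +9, p→z is +10 — the shift increases by 1 each position. The shift increases by 1 at each position, starting from +7: 7, 8, 9, ….
On believer: b+7=i, e+8=m, l+9=u, i+10=s, e+11=p, v+12=h, e+13=r, r+14=f.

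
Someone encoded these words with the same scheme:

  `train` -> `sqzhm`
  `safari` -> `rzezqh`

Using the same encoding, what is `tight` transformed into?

Compare letters: t→s is +25, r→q is +25, a→z is +25 — a constant shift. Every letter moves 25 places later in the alphabet, wrapping around z→a.
On tight: t+25=s, i+25=h, g+25=f, h+25=g, t+25=s.

shfgs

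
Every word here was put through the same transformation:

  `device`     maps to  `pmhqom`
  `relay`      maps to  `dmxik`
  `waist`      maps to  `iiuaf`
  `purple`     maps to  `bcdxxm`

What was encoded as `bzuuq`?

prime

Shifts by position in device: pos 0: d→p (+12), pos 1: e→m (+8), pos 2: v→h (+12), pos 3: i→q (+8) — repeating every 2. The shifts repeat in a cycle of length 2: positions 0,1,… shift by +12, +8, then the pattern repeats.
Undoing it on bzuuq: b−12=p, z−8=r, u−12=i, u−8=m, q−12=e.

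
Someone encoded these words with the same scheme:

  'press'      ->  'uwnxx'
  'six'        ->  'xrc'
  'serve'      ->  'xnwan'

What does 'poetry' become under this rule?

uxnywd

The shift depends on letter class: consonant p→u is +5, but vowel e→n is +9. Vowels shift forward by 9 and consonants shift forward by 5.
For poetry: p(cons)+5=u, o(vowel)+9=x, e(vowel)+9=n, t(cons)+5=y, r(cons)+5=w, y(cons)+5=d.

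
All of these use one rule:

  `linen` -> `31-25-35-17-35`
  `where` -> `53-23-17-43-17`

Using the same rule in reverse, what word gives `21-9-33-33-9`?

l(#12)→31 and i(#9)→25: differences scale by 2, so n = 2·pos + 7. With a=1..z=26, the number is 2·pos + 7.
Decoding 21-9-33-33-9: 21→(21−7)÷2=7=g, 9→(9−7)÷2=1=a, 33→(33−7)÷2=13=m, 33→(33−7)÷2=13=m, 9→(9−7)÷2=1=a.

gamma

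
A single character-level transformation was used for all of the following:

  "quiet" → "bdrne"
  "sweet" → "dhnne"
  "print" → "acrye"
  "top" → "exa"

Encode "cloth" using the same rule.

nwxes

The shift depends on letter class: consonant q→b is +11, but vowel u→d is +9. Vowels shift forward by 9 and consonants shift forward by 11.
Applying it to cloth: c(cons)+11=n, l(cons)+11=w, o(vowel)+9=x, t(cons)+11=e, h(cons)+11=s.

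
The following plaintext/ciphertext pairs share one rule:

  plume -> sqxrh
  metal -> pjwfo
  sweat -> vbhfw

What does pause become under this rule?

sfxxh

Shifts by position in plume: pos 0: p→s (+3), pos 1: l→q (+5), pos 2: u→x (+3), pos 3: m→r (+5) — repeating every 2. The shifts repeat in a cycle of length 2: positions 0,1,… shift by +3, +5, then the pattern repeats.
On pause: p+3=s, a+5=f, u+3=x, s+5=x, e+3=h.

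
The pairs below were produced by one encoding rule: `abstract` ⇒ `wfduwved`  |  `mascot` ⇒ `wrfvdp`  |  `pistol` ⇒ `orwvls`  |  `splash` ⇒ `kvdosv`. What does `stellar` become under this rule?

udoohwv

The output letters match the input read backwards, each shifted +3: abstract reversed is tcartsba. The word is reversed, then every letter is shifted forward by 3.
For stellar: reverse → rallets; then shift: r+3=u, a+3=d, l+3=o, l+3=o, e+3=h, t+3=w, s+3=v.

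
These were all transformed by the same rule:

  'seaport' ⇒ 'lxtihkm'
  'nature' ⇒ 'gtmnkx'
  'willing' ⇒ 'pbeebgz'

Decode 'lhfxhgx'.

someone

Compare letters: s→l is +19, e→x is +19, a→t is +19 — a constant shift. This is a Caesar cipher with shift 19.
Undoing it on lhfxhgx: l−19=s, h−19=o, f−19=m, x−19=e, h−19=o, g−19=n, x−19=e.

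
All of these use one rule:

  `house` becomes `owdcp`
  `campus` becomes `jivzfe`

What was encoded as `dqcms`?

In house: h→o is +7, o→w is +8, u→d is +9, s→c is +10 — the shift increases by 1 each position. The shift increases by 1 at each position, starting from +7: 7, 8, 9, ….
Decoding dqcms: d−7=w, q−8=i, c−9=t, m−10=c, s−11=h.

witch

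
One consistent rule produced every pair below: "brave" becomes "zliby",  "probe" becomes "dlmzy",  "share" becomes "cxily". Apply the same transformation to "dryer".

hlayl

b(1)→z(25) and r(17)→l(11) fit y≡17x+8 (mod 26); the inverse of 17 mod 26 is 23. This is an affine cipher: with a=0,…,z=25, each position x becomes (17x+8) mod 26.
Applying it to dryer: d(3)→17·3+8≡7=h; r(17)→17·17+8≡11=l; y(24)→17·24+8≡0=a; e(4)→17·4+8≡24=y; r(17)→17·17+8≡11=l (all mod 26).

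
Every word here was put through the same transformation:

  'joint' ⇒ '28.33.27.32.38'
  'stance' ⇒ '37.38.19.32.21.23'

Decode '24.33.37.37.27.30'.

fossil

j is letter #10 and maps to 28: an offset of 18. Each letter is replaced by its alphabet position (a=1..z=26) + 18.
Undoing it on 24.33.37.37.27.30: 24→(24−18)÷1=6=f, 33→(33−18)÷1=15=o, 37→(37−18)÷1=19=s, 37→(37−18)÷1=19=s, 27→(27−18)÷1=9=i, 30→(30−18)÷1=12=l.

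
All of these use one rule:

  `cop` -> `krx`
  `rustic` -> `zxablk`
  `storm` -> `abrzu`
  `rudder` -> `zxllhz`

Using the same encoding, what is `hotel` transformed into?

The shift depends on letter class: consonant c→k is +8, but vowel o→r is +3. The rule splits by letter class: vowels +3, consonants +8.
For hotel: h(cons)+8=p, o(vowel)+3=r, t(cons)+8=b, e(vowel)+3=h, l(cons)+8=t.

prbht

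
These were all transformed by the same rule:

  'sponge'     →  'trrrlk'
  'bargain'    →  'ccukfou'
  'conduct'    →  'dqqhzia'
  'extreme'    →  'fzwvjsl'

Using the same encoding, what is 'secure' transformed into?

tgfywk

In sponge: s→t is +1, p→r is +2, o→r is +3, n→r is +4 — the shift increases by 1 each position. Letter i (0-indexed) is shifted by i+1, so successive shifts are 1, 2, 3, ….
Applying it to secure: s+1=t, e+2=g, c+3=f, u+4=y, r+5=w, e+6=k.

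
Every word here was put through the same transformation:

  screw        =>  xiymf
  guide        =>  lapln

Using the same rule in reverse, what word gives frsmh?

alley

In screw: s→x is +5, c→i is +6, r→y is +7, e→m is +8 — the shift increases by 1 each position. Each letter shifts forward by (position + 5), i.e. 5, 6, 7, … — the shift grows by one for each successive letter.
Undoing it on frsmh: f−5=a, r−6=l, s−7=l, m−8=e, h−9=y.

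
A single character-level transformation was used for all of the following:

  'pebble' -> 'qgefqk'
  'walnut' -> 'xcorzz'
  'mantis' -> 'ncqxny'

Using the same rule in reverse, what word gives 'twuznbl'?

survive

The shift increases by 1 at each position, starting from +1: 1, 2, 3, ….
Decoding twuznbl: t−1=s, w−2=u, u−3=r, z−4=v, n−5=i, b−6=v, l−7=e.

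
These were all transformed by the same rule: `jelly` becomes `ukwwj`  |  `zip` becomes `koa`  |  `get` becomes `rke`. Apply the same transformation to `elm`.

The shift depends on letter class: consonant j→u is +11, but vowel e→k is +6. The rule splits by letter class: vowels +6, consonants +11.
Applying it to elm: e(vowel)+6=k, l(cons)+11=w, m(cons)+11=x.

kwx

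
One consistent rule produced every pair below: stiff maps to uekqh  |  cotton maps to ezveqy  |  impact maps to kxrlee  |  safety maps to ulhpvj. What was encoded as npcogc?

A repeating key of period 2 is used — shifts +2, +11 over and over.
Undoing it on npcogc: n−2=l, p−11=e, c−2=a, o−11=d, g−2=e, c−11=r.

leader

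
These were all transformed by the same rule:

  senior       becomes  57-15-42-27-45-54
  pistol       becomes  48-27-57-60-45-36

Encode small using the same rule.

57-39-3-36-36

s(#19)→57 and e(#5)→15: differences scale by 3, so n = 3·pos + 0. With a=1..z=26, the number is 3·pos.
On small: s=19→57, m=13→39, a=1→3, l=12→36, l=12→36.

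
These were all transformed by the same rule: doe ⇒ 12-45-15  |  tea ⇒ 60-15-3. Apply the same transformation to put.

48-63-60

d(#4)→12 and o(#15)→45: differences scale by 3, so n = 3·pos + 0. The formula is n = 3×(alphabet index, a=1).
Applying it to put: p=16→48, u=21→63, t=20→60.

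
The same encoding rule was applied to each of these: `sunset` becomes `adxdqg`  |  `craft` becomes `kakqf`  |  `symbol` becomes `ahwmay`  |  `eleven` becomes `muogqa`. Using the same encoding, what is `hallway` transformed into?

pjvwinm

Each letter shifts forward by (position + 8), i.e. 8, 9, 10, … — the shift grows by one for each successive letter.
For hallway: h+8=p, a+9=j, l+10=v, l+11=w, w+12=i, a+13=n, y+14=m.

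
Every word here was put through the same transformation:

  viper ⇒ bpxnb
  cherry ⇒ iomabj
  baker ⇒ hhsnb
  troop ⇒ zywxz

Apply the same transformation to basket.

Letter i (0-indexed) is shifted by i+6, so successive shifts are 6, 7, 8, ….
Applying it to basket: b+6=h, a+7=h, s+8=a, k+9=t, e+10=o, t+11=e.

hhatoe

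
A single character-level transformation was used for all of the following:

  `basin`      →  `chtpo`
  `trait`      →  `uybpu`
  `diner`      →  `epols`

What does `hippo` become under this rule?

Shifts by position in basin: pos 0: b→c (+1), pos 1: a→h (+7), pos 2: s→t (+1), pos 3: i→p (+7) — repeating every 2. It's a Vigenère-style cipher with numeric key [1,7]: position i shifts by key[i mod 2].
On hippo: h+1=i, i+7=p, p+1=q, p+7=w, o+1=p.

ipqwp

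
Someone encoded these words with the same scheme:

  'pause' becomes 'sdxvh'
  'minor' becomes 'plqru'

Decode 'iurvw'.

This is a Caesar cipher with shift 3.
Decoding iurvw: i−3=f, u−3=r, r−3=o, v−3=s, w−3=t.

frost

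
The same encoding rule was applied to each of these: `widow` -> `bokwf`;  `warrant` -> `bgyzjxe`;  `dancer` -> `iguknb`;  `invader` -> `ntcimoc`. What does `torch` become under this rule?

yuykq

Each letter shifts forward by (position + 5), i.e. 5, 6, 7, … — the shift grows by one for each successive letter.
Applying it to torch: t+5=y, o+6=u, r+7=y, c+8=k, h+9=q.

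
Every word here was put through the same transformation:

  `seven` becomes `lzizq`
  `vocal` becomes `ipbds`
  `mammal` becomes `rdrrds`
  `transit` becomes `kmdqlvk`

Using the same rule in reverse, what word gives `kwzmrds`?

This is an affine cipher: with a=0,…,z=25, each position x becomes (25x+3) mod 26.
Decoding kwzmrds: k(10)→25·(10−3)≡19=t; w(22)→25·(22−3)≡7=h; z(25)→25·(25−3)≡4=e; m(12)→25·(12−3)≡17=r; r(17)→25·(17−3)≡12=m; d(3)→25·(3−3)≡0=a; s(18)→25·(18−3)≡11=l (all mod 26).

thermal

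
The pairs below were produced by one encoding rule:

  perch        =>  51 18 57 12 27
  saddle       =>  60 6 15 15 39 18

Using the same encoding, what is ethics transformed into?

p(#16)→51 and e(#5)→18: differences scale by 3, so n = 3·pos + 3. With a=1..z=26, the number is 3·pos + 3.
For ethics: e=5→18, t=20→63, h=8→27, i=9→30, c=3→12, s=19→60.

18 63 27 30 12 60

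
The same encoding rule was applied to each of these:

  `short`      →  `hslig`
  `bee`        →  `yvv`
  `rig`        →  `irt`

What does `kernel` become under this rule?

Each pair mirrors across the alphabet (s↔h, h↔s, o↔l): positions sum to 25. This is the alphabet-reversal cipher (Atbash): a becomes z, b becomes y, etc.
For kernel: k↔p, e↔v, r↔i, n↔m, e↔v, l↔o.

pvimvo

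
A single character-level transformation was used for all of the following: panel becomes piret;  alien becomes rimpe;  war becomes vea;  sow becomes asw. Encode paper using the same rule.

Two steps: reverse the string, then apply a Caesar shift of +4.
For paper: reverse → repap; then shift: r+4=v, e+4=i, p+4=t, a+4=e, p+4=t.

vitet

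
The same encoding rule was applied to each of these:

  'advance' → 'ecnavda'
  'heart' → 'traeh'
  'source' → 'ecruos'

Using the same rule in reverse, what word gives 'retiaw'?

The output letters match the input read backwards: advance reversed is ecnavda. The word is simply reversed.
Decoding retiaw: then reverse → waiter.

waiter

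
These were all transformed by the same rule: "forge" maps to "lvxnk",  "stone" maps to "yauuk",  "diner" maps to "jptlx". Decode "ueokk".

Shifts by position in forge: pos 0: f→l (+6), pos 1: o→v (+7), pos 2: r→x (+6), pos 3: g→n (+7) — repeating every 2. The shifts repeat in a cycle of length 2: positions 0,1,… shift by +6, +7, then the pattern repeats.
Reversing it on ueokk: u−6=o, e−7=x, o−6=i, k−7=d, k−6=e.

oxide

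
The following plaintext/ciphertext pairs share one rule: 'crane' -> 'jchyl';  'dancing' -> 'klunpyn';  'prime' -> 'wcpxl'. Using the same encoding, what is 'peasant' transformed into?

Shifts by position in crane: pos 0: c→j (+7), pos 1: r→c (+11), pos 2: a→h (+7), pos 3: n→y (+11) — repeating every 2. A repeating key of period 2 is used — shifts +7, +11 over and over.
For peasant: p+7=w, e+11=p, a+7=h, s+11=d, a+7=h, n+11=y, t+7=a.

wphdhya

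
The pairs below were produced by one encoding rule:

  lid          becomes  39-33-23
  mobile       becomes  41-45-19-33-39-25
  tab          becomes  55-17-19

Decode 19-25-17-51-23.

beard

Each letter becomes 2×(its alphabet position, a=1..z=26) + 15.
Reversing it on 19-25-17-51-23: 19→(19−15)÷2=2=b, 25→(25−15)÷2=5=e, 17→(17−15)÷2=1=a, 51→(51−15)÷2=18=r, 23→(23−15)÷2=4=d.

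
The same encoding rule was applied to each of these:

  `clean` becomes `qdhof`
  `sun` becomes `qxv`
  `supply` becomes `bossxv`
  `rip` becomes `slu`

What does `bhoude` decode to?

barley

The output letters match the input read backwards, each shifted +3: clean reversed is naelc. Read the word backwards and shift each letter +3.
Undoing it on bhoude: shift back: b−3=y, h−3=e, o−3=l, u−3=r, d−3=a, e−3=b → yelrab; then reverse → barley.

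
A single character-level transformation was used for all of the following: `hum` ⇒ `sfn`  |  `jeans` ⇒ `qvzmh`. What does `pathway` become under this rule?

kzgsdzb

Each pair mirrors across the alphabet (h↔s, u↔f, m↔n): positions sum to 25. This is the alphabet-reversal cipher (Atbash): a becomes z, b becomes y, etc.
On pathway: p↔k, a↔z, t↔g, h↔s, w↔d, a↔z, y↔b.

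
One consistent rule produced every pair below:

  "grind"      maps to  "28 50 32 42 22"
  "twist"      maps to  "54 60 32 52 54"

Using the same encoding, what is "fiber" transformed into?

g(#7)→28 and r(#18)→50: differences scale by 2, so n = 2·pos + 14. With a=1..z=26, the number is 2·pos + 14.
On fiber: f=6→26, i=9→32, b=2→18, e=5→24, r=18→50.

26 32 18 24 50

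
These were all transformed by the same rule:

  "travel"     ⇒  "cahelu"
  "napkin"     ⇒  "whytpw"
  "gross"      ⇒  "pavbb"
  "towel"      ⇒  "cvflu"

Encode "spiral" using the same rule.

bypahu

The shift depends on letter class: consonant t→c is +9, but vowel a→h is +7. Vowels shift forward by 7 and consonants shift forward by 9.
For spiral: s(cons)+9=b, p(cons)+9=y, i(vowel)+7=p, r(cons)+9=a, a(vowel)+7=h, l(cons)+9=u.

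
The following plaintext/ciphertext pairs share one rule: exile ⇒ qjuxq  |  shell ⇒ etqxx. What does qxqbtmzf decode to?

Compare letters: e→q is +12, x→j is +12, i→u is +12 — a constant shift. It's a constant shift of +12 (ROT12).
Undoing it on qxqbtmzf: q−12=e, x−12=l, q−12=e, b−12=p, t−12=h, m−12=a, z−12=n, f−12=t.

elephant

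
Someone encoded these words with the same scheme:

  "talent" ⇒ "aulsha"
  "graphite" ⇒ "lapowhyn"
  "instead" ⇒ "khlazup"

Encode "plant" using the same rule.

auhsw

The output letters match the input read backwards, each shifted +7: talent reversed is tnelat. Read the word backwards and shift each letter +7.
On plant: reverse → tnalp; then shift: t+7=a, n+7=u, a+7=h, l+7=s, p+7=w.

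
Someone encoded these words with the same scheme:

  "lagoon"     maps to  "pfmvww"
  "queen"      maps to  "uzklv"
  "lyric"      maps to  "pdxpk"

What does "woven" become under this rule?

atblv

Each letter shifts forward by (position + 4), i.e. 4, 5, 6, … — the shift grows by one for each successive letter.
Applying it to woven: w+4=a, o+5=t, v+6=b, e+7=l, n+8=v.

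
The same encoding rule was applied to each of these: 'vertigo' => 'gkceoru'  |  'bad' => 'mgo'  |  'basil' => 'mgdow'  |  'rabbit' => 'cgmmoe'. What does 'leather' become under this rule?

wkgeskc

Vowels shift forward by 6 and consonants shift forward by 11.
For leather: l(cons)+11=w, e(vowel)+6=k, a(vowel)+6=g, t(cons)+11=e, h(cons)+11=s, e(vowel)+6=k, r(cons)+11=c.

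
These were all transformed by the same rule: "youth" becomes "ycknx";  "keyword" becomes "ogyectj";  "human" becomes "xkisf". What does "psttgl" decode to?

barrel

Each letter's alphabet position (a=0..z=25) is mapped through 23·x+18 mod 26 — an affine cipher.
Reversing it on psttgl: p(15)→17·(15−18)≡1=b; s(18)→17·(18−18)≡0=a; t(19)→17·(19−18)≡17=r; t(19)→17·(19−18)≡17=r; g(6)→17·(6−18)≡4=e; l(11)→17·(11−18)≡11=l (all mod 26).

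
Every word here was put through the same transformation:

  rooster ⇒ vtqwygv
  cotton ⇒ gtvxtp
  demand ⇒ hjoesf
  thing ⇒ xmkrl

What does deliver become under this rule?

Shifts by position in rooster: pos 0: r→v (+4), pos 1: o→t (+5), pos 2: o→q (+2), pos 3: s→w (+4), pos 4: t→y (+5), pos 5: e→g (+2) — repeating every 3. It's a Vigenère-style cipher with numeric key [4,5,2]: position i shifts by key[i mod 3].
Applying it to deliver: d+4=h, e+5=j, l+2=n, i+4=m, v+5=a, e+2=g, r+4=v.

hjnmagv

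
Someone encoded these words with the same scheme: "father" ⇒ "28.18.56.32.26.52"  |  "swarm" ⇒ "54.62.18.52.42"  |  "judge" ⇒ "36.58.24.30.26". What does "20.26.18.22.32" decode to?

beach

The formula is n = 2×(alphabet index, a=1) + 16.
Undoing it on 20.26.18.22.32: 20→(20−16)÷2=2=b, 26→(26−16)÷2=5=e, 18→(18−16)÷2=1=a, 22→(22−16)÷2=3=c, 32→(32−16)÷2=8=h.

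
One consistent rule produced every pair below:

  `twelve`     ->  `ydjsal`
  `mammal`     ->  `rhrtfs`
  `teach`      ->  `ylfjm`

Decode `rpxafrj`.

The shifts repeat in a cycle of length 2: positions 0,1,… shift by +5, +7, then the pattern repeats.
Reversing it on rpxafrj: r−5=m, p−7=i, x−5=s, a−7=t, f−5=a, r−7=k, j−5=e.

mistake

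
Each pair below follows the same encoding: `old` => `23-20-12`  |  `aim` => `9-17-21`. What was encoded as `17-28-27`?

o is letter #15 and maps to 23: an offset of 8. The number is (letter's place in the alphabet, a=1) + 8.
Reversing it on 17-28-27: 17→(17−8)÷1=9=i, 28→(28−8)÷1=20=t, 27→(27−8)÷1=19=s.

its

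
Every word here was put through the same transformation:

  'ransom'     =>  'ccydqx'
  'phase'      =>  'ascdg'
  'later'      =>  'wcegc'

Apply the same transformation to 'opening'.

qagykyr

Two shifts are in play — +2 for a/e/i/o/u, +11 for every other letter.
Applying it to opening: o(vowel)+2=q, p(cons)+11=a, e(vowel)+2=g, n(cons)+11=y, i(vowel)+2=k, n(cons)+11=y, g(cons)+11=r.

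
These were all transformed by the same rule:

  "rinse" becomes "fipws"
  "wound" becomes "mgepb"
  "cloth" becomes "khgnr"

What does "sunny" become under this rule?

Each letter's alphabet position (a=0..z=25) is mapped through 17·x+2 mod 26 — an affine cipher.
For sunny: s(18)→17·18+2≡22=w; u(20)→17·20+2≡4=e; n(13)→17·13+2≡15=p; n(13)→17·13+2≡15=p; y(24)→17·24+2≡20=u (all mod 26).

weppu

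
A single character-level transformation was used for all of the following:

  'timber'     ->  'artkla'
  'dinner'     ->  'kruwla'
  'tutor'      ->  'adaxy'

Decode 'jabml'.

Shifts by position in timber: pos 0: t→a (+7), pos 1: i→r (+9), pos 2: m→t (+7), pos 3: b→k (+9) — repeating every 2. The shifts repeat in a cycle of length 2: positions 0,1,… shift by +7, +9, then the pattern repeats.
Reversing it on jabml: j−7=c, a−9=r, b−7=u, m−9=d, l−7=e.

crude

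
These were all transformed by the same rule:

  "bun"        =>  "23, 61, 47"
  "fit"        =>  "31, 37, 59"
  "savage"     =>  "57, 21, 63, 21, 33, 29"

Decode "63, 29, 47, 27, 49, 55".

b(#2)→23 and u(#21)→61: differences scale by 2, so n = 2·pos + 19. The formula is n = 2×(alphabet index, a=1) + 19.
Undoing it on 63, 29, 47, 27, 49, 55: 63→(63−19)÷2=22=v, 29→(29−19)÷2=5=e, 47→(47−19)÷2=14=n, 27→(27−19)÷2=4=d, 49→(49−19)÷2=15=o, 55→(55−19)÷2=18=r.

vendor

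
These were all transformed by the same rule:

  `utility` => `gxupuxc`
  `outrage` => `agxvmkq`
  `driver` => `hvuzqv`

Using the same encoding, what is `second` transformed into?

wqgarh

The shift depends on letter class: consonant t→x is +4, but vowel u→g is +12. The rule splits by letter class: vowels +12, consonants +4.
On second: s(cons)+4=w, e(vowel)+12=q, c(cons)+4=g, o(vowel)+12=a, n(cons)+4=r, d(cons)+4=h.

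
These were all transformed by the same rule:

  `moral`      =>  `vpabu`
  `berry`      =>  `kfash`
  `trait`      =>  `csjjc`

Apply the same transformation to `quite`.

zvrun

Shifts by position in moral: pos 0: m→v (+9), pos 1: o→p (+1), pos 2: r→a (+9), pos 3: a→b (+1) — repeating every 2. It's a Vigenère-style cipher with numeric key [9,1]: position i shifts by key[i mod 2].
On quite: q+9=z, u+1=v, i+9=r, t+1=u, e+9=n.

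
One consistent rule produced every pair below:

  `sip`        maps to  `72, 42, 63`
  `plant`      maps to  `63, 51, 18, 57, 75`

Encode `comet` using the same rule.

Each letter becomes 3×(its alphabet position, a=1..z=26) + 15.
Applying it to comet: c=3→24, o=15→60, m=13→54, e=5→30, t=20→75.

24, 60, 54, 30, 75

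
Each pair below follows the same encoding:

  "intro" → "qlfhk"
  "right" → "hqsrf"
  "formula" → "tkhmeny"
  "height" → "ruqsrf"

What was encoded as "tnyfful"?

Treating letters as 0–25, the rule is x ↦ 25x + 24 (mod 26).
Decoding tnyfful: t(19)→25·(19−24)≡5=f; n(13)→25·(13−24)≡11=l; y(24)→25·(24−24)≡0=a; f(5)→25·(5−24)≡19=t; f(5)→25·(5−24)≡19=t; u(20)→25·(20−24)≡4=e; l(11)→25·(11−24)≡13=n (all mod 26).

flatten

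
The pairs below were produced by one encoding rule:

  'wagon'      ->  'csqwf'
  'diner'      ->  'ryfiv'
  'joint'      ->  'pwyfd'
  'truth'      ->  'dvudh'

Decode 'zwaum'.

focus

w(22)→c(2) and a(0)→s(18) fit y≡17x+18 (mod 26); the inverse of 17 mod 26 is 23. Each letter's alphabet position (a=0..z=25) is mapped through 17·x+18 mod 26 — an affine cipher.
Undoing it on zwaum: z(25)→23·(25−18)≡5=f; w(22)→23·(22−18)≡14=o; a(0)→23·(0−18)≡2=c; u(20)→23·(20−18)≡20=u; m(12)→23·(12−18)≡18=s (all mod 26).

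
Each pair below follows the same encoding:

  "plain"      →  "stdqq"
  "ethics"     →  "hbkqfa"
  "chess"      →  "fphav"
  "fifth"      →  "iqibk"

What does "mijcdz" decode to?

jaguar

Shifts by position in plain: pos 0: p→s (+3), pos 1: l→t (+8), pos 2: a→d (+3), pos 3: i→q (+8) — repeating every 2. It's a Vigenère-style cipher with numeric key [3,8]: position i shifts by key[i mod 2].
Undoing it on mijcdz: m−3=j, i−8=a, j−3=g, c−8=u, d−3=a, z−8=r.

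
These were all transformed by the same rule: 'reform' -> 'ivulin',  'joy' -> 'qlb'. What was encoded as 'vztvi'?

Each letter is replaced by its mirror in the alphabet: a↔z, b↔y, c↔x, and so on (the Atbash cipher).
Reversing it on vztvi: v↔e, z↔a, t↔g, v↔e, i↔r.

eager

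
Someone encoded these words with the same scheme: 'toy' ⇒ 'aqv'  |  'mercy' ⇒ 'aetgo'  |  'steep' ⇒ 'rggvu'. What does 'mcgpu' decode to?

sneak

The word is reversed, then every letter is shifted forward by 2.
Decoding mcgpu: shift back: m−2=k, c−2=a, g−2=e, p−2=n, u−2=s → kaens; then reverse → sneak.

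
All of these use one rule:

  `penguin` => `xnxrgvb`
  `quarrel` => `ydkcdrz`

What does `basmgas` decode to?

In penguin: p→x is +8, e→n is +9, n→x is +10, g→r is +11 — the shift increases by 1 each position. Letter i (0-indexed) is shifted by i+8, so successive shifts are 8, 9, 10, ….
Reversing it on basmgas: b−8=t, a−9=r, s−10=i, m−11=b, g−12=u, a−13=n, s−14=e.

tribune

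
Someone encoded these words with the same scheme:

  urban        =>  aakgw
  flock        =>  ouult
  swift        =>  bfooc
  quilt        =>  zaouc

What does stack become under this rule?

The shift depends on letter class: consonant r→a is +9, but vowel u→a is +6. The rule splits by letter class: vowels +6, consonants +9.
On stack: s(cons)+9=b, t(cons)+9=c, a(vowel)+6=g, c(cons)+9=l, k(cons)+9=t.

bcglt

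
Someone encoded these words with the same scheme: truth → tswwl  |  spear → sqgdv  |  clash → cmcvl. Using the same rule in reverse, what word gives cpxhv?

In truth: t→t is +0, r→s is +1, u→w is +2, t→w is +3 — the shift increases by 1 each position. The shift increases by 1 at each position, starting from +0: 0, 1, 2, ….
Undoing it on cpxhv: c−0=c, p−1=o, x−2=v, h−3=e, v−4=r.

cover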